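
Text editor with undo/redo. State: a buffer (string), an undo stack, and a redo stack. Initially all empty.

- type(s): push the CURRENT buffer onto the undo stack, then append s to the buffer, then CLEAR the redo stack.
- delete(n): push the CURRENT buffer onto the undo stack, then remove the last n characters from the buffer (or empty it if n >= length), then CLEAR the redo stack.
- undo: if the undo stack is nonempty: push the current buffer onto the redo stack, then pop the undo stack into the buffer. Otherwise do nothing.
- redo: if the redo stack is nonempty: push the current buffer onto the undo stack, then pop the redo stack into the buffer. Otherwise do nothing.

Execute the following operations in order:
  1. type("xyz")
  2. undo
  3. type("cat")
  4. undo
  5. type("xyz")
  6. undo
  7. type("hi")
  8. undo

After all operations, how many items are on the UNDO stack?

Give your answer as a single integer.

After op 1 (type): buf='xyz' undo_depth=1 redo_depth=0
After op 2 (undo): buf='(empty)' undo_depth=0 redo_depth=1
After op 3 (type): buf='cat' undo_depth=1 redo_depth=0
After op 4 (undo): buf='(empty)' undo_depth=0 redo_depth=1
After op 5 (type): buf='xyz' undo_depth=1 redo_depth=0
After op 6 (undo): buf='(empty)' undo_depth=0 redo_depth=1
After op 7 (type): buf='hi' undo_depth=1 redo_depth=0
After op 8 (undo): buf='(empty)' undo_depth=0 redo_depth=1

Answer: 0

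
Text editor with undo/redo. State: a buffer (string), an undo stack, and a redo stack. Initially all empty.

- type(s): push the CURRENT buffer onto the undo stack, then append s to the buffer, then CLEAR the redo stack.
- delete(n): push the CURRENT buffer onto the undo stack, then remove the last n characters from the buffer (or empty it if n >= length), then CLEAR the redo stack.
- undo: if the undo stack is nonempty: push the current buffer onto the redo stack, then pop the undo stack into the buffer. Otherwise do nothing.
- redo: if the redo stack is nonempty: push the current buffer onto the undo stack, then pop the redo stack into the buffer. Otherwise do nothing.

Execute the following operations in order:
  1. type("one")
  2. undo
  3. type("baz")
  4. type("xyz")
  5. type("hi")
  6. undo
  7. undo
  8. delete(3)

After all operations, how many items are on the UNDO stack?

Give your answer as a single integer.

After op 1 (type): buf='one' undo_depth=1 redo_depth=0
After op 2 (undo): buf='(empty)' undo_depth=0 redo_depth=1
After op 3 (type): buf='baz' undo_depth=1 redo_depth=0
After op 4 (type): buf='bazxyz' undo_depth=2 redo_depth=0
After op 5 (type): buf='bazxyzhi' undo_depth=3 redo_depth=0
After op 6 (undo): buf='bazxyz' undo_depth=2 redo_depth=1
After op 7 (undo): buf='baz' undo_depth=1 redo_depth=2
After op 8 (delete): buf='(empty)' undo_depth=2 redo_depth=0

Answer: 2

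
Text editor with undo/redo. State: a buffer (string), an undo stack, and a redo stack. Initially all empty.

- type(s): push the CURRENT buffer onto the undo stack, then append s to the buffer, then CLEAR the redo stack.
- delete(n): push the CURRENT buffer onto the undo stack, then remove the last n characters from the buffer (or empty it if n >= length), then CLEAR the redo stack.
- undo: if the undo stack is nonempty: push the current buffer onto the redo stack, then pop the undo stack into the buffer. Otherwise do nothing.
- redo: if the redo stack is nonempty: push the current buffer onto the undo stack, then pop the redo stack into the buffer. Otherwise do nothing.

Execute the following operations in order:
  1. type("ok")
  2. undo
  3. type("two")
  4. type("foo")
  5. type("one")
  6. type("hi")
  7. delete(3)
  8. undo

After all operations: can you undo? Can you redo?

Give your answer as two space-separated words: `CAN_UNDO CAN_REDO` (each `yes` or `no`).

After op 1 (type): buf='ok' undo_depth=1 redo_depth=0
After op 2 (undo): buf='(empty)' undo_depth=0 redo_depth=1
After op 3 (type): buf='two' undo_depth=1 redo_depth=0
After op 4 (type): buf='twofoo' undo_depth=2 redo_depth=0
After op 5 (type): buf='twofooone' undo_depth=3 redo_depth=0
After op 6 (type): buf='twofooonehi' undo_depth=4 redo_depth=0
After op 7 (delete): buf='twofooon' undo_depth=5 redo_depth=0
After op 8 (undo): buf='twofooonehi' undo_depth=4 redo_depth=1

Answer: yes yes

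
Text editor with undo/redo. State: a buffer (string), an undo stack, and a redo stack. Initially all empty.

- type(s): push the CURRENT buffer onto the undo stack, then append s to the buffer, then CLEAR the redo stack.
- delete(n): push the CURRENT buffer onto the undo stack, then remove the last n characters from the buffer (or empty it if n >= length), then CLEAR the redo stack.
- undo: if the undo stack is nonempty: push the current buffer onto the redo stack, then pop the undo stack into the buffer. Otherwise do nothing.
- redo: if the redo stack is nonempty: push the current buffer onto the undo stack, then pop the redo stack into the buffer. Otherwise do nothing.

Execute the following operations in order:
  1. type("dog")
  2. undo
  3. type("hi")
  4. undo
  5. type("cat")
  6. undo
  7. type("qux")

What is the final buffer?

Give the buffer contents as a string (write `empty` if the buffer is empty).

Answer: qux

Derivation:
After op 1 (type): buf='dog' undo_depth=1 redo_depth=0
After op 2 (undo): buf='(empty)' undo_depth=0 redo_depth=1
After op 3 (type): buf='hi' undo_depth=1 redo_depth=0
After op 4 (undo): buf='(empty)' undo_depth=0 redo_depth=1
After op 5 (type): buf='cat' undo_depth=1 redo_depth=0
After op 6 (undo): buf='(empty)' undo_depth=0 redo_depth=1
After op 7 (type): buf='qux' undo_depth=1 redo_depth=0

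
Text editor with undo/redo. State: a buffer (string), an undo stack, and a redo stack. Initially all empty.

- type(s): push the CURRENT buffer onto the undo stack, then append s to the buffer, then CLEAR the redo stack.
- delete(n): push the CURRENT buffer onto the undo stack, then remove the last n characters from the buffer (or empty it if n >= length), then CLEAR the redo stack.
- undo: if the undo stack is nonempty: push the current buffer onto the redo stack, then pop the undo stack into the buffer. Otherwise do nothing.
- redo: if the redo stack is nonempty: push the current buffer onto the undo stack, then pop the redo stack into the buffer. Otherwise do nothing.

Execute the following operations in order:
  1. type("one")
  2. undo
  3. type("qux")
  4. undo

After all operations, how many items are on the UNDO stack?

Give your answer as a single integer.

After op 1 (type): buf='one' undo_depth=1 redo_depth=0
After op 2 (undo): buf='(empty)' undo_depth=0 redo_depth=1
After op 3 (type): buf='qux' undo_depth=1 redo_depth=0
After op 4 (undo): buf='(empty)' undo_depth=0 redo_depth=1

Answer: 0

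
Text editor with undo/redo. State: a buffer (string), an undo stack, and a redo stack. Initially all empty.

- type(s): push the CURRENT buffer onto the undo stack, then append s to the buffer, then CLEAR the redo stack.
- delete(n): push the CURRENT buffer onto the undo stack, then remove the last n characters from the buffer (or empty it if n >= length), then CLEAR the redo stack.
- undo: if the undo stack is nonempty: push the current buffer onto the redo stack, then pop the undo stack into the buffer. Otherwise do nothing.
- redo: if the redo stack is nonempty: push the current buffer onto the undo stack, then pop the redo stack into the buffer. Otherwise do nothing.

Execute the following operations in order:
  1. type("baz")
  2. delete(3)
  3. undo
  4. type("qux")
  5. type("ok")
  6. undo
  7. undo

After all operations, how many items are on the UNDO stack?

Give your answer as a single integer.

After op 1 (type): buf='baz' undo_depth=1 redo_depth=0
After op 2 (delete): buf='(empty)' undo_depth=2 redo_depth=0
After op 3 (undo): buf='baz' undo_depth=1 redo_depth=1
After op 4 (type): buf='bazqux' undo_depth=2 redo_depth=0
After op 5 (type): buf='bazquxok' undo_depth=3 redo_depth=0
After op 6 (undo): buf='bazqux' undo_depth=2 redo_depth=1
After op 7 (undo): buf='baz' undo_depth=1 redo_depth=2

Answer: 1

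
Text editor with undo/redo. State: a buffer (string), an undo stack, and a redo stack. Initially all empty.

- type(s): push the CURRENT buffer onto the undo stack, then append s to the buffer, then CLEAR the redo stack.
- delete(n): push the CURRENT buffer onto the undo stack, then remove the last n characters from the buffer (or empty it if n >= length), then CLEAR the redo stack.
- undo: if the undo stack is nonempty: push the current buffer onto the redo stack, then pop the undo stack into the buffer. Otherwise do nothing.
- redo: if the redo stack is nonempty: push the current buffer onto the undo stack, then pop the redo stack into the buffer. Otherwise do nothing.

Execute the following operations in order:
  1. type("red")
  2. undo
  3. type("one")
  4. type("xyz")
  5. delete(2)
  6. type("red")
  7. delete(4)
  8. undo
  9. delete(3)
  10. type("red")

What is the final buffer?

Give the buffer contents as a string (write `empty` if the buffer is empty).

Answer: onexred

Derivation:
After op 1 (type): buf='red' undo_depth=1 redo_depth=0
After op 2 (undo): buf='(empty)' undo_depth=0 redo_depth=1
After op 3 (type): buf='one' undo_depth=1 redo_depth=0
After op 4 (type): buf='onexyz' undo_depth=2 redo_depth=0
After op 5 (delete): buf='onex' undo_depth=3 redo_depth=0
After op 6 (type): buf='onexred' undo_depth=4 redo_depth=0
After op 7 (delete): buf='one' undo_depth=5 redo_depth=0
After op 8 (undo): buf='onexred' undo_depth=4 redo_depth=1
After op 9 (delete): buf='onex' undo_depth=5 redo_depth=0
After op 10 (type): buf='onexred' undo_depth=6 redo_depth=0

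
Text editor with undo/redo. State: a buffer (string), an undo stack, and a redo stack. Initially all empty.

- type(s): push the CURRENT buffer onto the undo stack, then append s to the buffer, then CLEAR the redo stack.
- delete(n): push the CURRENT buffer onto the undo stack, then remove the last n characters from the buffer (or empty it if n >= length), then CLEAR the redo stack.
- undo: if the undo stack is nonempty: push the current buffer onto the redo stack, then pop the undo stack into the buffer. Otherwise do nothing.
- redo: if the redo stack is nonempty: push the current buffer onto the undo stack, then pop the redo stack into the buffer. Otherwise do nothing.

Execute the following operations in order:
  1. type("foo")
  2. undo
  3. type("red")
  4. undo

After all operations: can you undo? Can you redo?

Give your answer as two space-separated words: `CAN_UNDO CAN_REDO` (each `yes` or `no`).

After op 1 (type): buf='foo' undo_depth=1 redo_depth=0
After op 2 (undo): buf='(empty)' undo_depth=0 redo_depth=1
After op 3 (type): buf='red' undo_depth=1 redo_depth=0
After op 4 (undo): buf='(empty)' undo_depth=0 redo_depth=1

Answer: no yes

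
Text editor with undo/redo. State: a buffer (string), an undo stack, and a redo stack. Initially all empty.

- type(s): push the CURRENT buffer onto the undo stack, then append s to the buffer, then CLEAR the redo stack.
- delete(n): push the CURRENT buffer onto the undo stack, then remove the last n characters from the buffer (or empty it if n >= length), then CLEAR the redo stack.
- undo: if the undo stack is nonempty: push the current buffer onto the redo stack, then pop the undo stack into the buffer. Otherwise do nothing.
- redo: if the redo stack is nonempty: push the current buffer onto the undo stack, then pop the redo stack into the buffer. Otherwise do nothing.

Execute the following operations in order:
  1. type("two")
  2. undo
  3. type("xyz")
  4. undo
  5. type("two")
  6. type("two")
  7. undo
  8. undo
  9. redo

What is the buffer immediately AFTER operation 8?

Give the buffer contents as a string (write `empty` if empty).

Answer: empty

Derivation:
After op 1 (type): buf='two' undo_depth=1 redo_depth=0
After op 2 (undo): buf='(empty)' undo_depth=0 redo_depth=1
After op 3 (type): buf='xyz' undo_depth=1 redo_depth=0
After op 4 (undo): buf='(empty)' undo_depth=0 redo_depth=1
After op 5 (type): buf='two' undo_depth=1 redo_depth=0
After op 6 (type): buf='twotwo' undo_depth=2 redo_depth=0
After op 7 (undo): buf='two' undo_depth=1 redo_depth=1
After op 8 (undo): buf='(empty)' undo_depth=0 redo_depth=2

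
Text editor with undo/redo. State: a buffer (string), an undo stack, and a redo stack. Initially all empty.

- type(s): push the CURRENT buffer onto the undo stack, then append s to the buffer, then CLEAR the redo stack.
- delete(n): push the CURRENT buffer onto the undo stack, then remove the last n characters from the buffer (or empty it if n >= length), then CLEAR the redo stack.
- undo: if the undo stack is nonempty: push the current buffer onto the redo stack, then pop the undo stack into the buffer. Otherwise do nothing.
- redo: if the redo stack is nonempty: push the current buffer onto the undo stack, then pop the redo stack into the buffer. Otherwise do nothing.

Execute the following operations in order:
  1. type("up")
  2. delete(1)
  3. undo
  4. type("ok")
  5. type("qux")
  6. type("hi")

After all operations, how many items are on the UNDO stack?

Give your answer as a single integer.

After op 1 (type): buf='up' undo_depth=1 redo_depth=0
After op 2 (delete): buf='u' undo_depth=2 redo_depth=0
After op 3 (undo): buf='up' undo_depth=1 redo_depth=1
After op 4 (type): buf='upok' undo_depth=2 redo_depth=0
After op 5 (type): buf='upokqux' undo_depth=3 redo_depth=0
After op 6 (type): buf='upokquxhi' undo_depth=4 redo_depth=0

Answer: 4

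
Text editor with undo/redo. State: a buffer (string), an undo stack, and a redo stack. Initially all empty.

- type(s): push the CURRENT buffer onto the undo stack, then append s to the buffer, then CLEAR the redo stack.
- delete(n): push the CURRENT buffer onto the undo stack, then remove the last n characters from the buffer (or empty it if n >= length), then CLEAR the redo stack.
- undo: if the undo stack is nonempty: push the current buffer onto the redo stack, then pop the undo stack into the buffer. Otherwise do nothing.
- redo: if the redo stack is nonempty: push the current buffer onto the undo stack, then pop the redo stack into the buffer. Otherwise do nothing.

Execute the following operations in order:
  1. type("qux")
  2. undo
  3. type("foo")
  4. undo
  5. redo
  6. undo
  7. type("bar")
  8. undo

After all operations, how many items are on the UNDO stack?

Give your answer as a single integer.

Answer: 0

Derivation:
After op 1 (type): buf='qux' undo_depth=1 redo_depth=0
After op 2 (undo): buf='(empty)' undo_depth=0 redo_depth=1
After op 3 (type): buf='foo' undo_depth=1 redo_depth=0
After op 4 (undo): buf='(empty)' undo_depth=0 redo_depth=1
After op 5 (redo): buf='foo' undo_depth=1 redo_depth=0
After op 6 (undo): buf='(empty)' undo_depth=0 redo_depth=1
After op 7 (type): buf='bar' undo_depth=1 redo_depth=0
After op 8 (undo): buf='(empty)' undo_depth=0 redo_depth=1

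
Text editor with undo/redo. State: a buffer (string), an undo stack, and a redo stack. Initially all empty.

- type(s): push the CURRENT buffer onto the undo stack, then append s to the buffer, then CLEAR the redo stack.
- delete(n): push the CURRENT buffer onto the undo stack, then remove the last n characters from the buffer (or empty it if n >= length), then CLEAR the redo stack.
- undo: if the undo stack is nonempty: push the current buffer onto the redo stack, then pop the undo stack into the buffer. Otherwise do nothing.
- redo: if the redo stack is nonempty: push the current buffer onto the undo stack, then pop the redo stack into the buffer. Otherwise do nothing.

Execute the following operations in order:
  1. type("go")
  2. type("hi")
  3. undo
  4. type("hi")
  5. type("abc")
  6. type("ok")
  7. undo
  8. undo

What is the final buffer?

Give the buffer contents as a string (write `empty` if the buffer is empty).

After op 1 (type): buf='go' undo_depth=1 redo_depth=0
After op 2 (type): buf='gohi' undo_depth=2 redo_depth=0
After op 3 (undo): buf='go' undo_depth=1 redo_depth=1
After op 4 (type): buf='gohi' undo_depth=2 redo_depth=0
After op 5 (type): buf='gohiabc' undo_depth=3 redo_depth=0
After op 6 (type): buf='gohiabcok' undo_depth=4 redo_depth=0
After op 7 (undo): buf='gohiabc' undo_depth=3 redo_depth=1
After op 8 (undo): buf='gohi' undo_depth=2 redo_depth=2

Answer: gohi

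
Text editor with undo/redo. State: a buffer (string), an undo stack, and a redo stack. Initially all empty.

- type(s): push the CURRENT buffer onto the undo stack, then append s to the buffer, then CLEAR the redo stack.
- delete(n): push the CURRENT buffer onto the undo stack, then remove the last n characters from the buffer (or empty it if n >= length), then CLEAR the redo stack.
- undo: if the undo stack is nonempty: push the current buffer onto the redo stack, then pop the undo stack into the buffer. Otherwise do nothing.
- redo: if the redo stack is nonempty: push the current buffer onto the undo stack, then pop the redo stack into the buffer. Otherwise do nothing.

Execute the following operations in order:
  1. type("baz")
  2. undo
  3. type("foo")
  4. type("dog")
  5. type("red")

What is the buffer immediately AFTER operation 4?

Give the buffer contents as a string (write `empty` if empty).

After op 1 (type): buf='baz' undo_depth=1 redo_depth=0
After op 2 (undo): buf='(empty)' undo_depth=0 redo_depth=1
After op 3 (type): buf='foo' undo_depth=1 redo_depth=0
After op 4 (type): buf='foodog' undo_depth=2 redo_depth=0

Answer: foodog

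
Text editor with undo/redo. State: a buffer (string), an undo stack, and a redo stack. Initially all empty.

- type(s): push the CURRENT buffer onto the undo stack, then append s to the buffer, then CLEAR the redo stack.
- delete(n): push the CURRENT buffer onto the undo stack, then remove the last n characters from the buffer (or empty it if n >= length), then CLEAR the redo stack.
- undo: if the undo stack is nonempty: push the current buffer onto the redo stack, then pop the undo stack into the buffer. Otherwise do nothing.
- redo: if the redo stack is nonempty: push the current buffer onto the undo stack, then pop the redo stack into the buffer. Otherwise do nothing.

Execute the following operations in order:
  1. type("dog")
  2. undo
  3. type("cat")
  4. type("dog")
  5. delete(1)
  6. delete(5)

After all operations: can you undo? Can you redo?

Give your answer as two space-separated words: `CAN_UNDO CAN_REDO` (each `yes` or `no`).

After op 1 (type): buf='dog' undo_depth=1 redo_depth=0
After op 2 (undo): buf='(empty)' undo_depth=0 redo_depth=1
After op 3 (type): buf='cat' undo_depth=1 redo_depth=0
After op 4 (type): buf='catdog' undo_depth=2 redo_depth=0
After op 5 (delete): buf='catdo' undo_depth=3 redo_depth=0
After op 6 (delete): buf='(empty)' undo_depth=4 redo_depth=0

Answer: yes no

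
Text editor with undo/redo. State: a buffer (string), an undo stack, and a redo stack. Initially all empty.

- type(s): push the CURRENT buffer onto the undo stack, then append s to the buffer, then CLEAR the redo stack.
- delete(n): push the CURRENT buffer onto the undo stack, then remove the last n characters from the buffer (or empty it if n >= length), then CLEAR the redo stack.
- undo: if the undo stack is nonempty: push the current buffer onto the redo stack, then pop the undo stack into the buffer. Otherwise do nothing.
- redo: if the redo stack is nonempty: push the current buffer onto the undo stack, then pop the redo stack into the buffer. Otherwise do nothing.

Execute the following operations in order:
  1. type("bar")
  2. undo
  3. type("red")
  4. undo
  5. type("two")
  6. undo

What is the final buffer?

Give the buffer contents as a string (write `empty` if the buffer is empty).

After op 1 (type): buf='bar' undo_depth=1 redo_depth=0
After op 2 (undo): buf='(empty)' undo_depth=0 redo_depth=1
After op 3 (type): buf='red' undo_depth=1 redo_depth=0
After op 4 (undo): buf='(empty)' undo_depth=0 redo_depth=1
After op 5 (type): buf='two' undo_depth=1 redo_depth=0
After op 6 (undo): buf='(empty)' undo_depth=0 redo_depth=1

Answer: empty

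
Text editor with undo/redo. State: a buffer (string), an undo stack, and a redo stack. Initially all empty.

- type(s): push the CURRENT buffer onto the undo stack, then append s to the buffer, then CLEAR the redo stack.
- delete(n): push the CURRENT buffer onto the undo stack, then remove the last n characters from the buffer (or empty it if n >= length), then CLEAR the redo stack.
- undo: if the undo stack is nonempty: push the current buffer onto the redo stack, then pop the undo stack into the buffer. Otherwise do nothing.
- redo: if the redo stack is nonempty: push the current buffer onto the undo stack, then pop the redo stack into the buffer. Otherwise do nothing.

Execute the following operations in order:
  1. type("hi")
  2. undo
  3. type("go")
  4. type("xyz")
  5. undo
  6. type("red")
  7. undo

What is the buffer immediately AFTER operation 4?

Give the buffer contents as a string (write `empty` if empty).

Answer: goxyz

Derivation:
After op 1 (type): buf='hi' undo_depth=1 redo_depth=0
After op 2 (undo): buf='(empty)' undo_depth=0 redo_depth=1
After op 3 (type): buf='go' undo_depth=1 redo_depth=0
After op 4 (type): buf='goxyz' undo_depth=2 redo_depth=0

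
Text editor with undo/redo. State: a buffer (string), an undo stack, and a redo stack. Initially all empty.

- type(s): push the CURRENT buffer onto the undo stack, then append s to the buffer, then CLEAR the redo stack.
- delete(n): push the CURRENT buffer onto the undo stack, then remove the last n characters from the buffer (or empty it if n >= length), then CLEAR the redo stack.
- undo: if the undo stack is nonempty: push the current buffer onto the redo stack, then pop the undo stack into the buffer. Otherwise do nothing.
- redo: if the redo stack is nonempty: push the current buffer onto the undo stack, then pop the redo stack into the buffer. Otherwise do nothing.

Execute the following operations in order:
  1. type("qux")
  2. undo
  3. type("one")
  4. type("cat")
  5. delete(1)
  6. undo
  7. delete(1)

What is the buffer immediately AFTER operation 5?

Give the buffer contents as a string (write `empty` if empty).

After op 1 (type): buf='qux' undo_depth=1 redo_depth=0
After op 2 (undo): buf='(empty)' undo_depth=0 redo_depth=1
After op 3 (type): buf='one' undo_depth=1 redo_depth=0
After op 4 (type): buf='onecat' undo_depth=2 redo_depth=0
After op 5 (delete): buf='oneca' undo_depth=3 redo_depth=0

Answer: oneca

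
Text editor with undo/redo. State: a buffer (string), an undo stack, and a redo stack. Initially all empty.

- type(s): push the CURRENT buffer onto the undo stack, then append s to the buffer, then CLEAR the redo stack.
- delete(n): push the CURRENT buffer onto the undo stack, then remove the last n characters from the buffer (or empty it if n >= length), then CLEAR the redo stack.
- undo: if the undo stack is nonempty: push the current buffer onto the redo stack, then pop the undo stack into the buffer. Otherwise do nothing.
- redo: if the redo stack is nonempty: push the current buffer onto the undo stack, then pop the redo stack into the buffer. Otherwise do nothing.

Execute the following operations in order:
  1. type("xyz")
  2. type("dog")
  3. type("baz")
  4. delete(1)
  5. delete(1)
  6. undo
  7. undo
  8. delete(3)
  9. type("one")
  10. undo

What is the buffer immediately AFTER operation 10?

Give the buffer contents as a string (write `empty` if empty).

After op 1 (type): buf='xyz' undo_depth=1 redo_depth=0
After op 2 (type): buf='xyzdog' undo_depth=2 redo_depth=0
After op 3 (type): buf='xyzdogbaz' undo_depth=3 redo_depth=0
After op 4 (delete): buf='xyzdogba' undo_depth=4 redo_depth=0
After op 5 (delete): buf='xyzdogb' undo_depth=5 redo_depth=0
After op 6 (undo): buf='xyzdogba' undo_depth=4 redo_depth=1
After op 7 (undo): buf='xyzdogbaz' undo_depth=3 redo_depth=2
After op 8 (delete): buf='xyzdog' undo_depth=4 redo_depth=0
After op 9 (type): buf='xyzdogone' undo_depth=5 redo_depth=0
After op 10 (undo): buf='xyzdog' undo_depth=4 redo_depth=1

Answer: xyzdog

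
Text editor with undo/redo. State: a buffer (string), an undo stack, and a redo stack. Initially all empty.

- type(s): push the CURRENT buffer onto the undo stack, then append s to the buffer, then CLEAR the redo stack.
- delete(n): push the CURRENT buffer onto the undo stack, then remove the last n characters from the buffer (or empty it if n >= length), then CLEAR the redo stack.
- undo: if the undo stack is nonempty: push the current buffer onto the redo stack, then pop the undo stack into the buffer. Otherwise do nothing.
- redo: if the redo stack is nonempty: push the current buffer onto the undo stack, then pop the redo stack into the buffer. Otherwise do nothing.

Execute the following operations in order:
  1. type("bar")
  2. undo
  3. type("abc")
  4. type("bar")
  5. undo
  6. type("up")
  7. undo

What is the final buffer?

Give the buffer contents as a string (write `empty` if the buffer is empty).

Answer: abc

Derivation:
After op 1 (type): buf='bar' undo_depth=1 redo_depth=0
After op 2 (undo): buf='(empty)' undo_depth=0 redo_depth=1
After op 3 (type): buf='abc' undo_depth=1 redo_depth=0
After op 4 (type): buf='abcbar' undo_depth=2 redo_depth=0
After op 5 (undo): buf='abc' undo_depth=1 redo_depth=1
After op 6 (type): buf='abcup' undo_depth=2 redo_depth=0
After op 7 (undo): buf='abc' undo_depth=1 redo_depth=1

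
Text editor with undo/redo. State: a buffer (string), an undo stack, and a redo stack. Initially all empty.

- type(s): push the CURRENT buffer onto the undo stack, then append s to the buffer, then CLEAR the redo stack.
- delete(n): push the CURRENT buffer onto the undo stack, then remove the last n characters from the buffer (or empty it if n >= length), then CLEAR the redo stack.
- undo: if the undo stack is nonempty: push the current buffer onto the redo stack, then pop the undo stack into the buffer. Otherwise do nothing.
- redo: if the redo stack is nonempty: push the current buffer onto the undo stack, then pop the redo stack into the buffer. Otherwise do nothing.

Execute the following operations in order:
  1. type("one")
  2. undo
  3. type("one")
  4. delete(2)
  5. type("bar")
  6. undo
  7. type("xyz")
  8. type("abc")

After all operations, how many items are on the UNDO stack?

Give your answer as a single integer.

After op 1 (type): buf='one' undo_depth=1 redo_depth=0
After op 2 (undo): buf='(empty)' undo_depth=0 redo_depth=1
After op 3 (type): buf='one' undo_depth=1 redo_depth=0
After op 4 (delete): buf='o' undo_depth=2 redo_depth=0
After op 5 (type): buf='obar' undo_depth=3 redo_depth=0
After op 6 (undo): buf='o' undo_depth=2 redo_depth=1
After op 7 (type): buf='oxyz' undo_depth=3 redo_depth=0
After op 8 (type): buf='oxyzabc' undo_depth=4 redo_depth=0

Answer: 4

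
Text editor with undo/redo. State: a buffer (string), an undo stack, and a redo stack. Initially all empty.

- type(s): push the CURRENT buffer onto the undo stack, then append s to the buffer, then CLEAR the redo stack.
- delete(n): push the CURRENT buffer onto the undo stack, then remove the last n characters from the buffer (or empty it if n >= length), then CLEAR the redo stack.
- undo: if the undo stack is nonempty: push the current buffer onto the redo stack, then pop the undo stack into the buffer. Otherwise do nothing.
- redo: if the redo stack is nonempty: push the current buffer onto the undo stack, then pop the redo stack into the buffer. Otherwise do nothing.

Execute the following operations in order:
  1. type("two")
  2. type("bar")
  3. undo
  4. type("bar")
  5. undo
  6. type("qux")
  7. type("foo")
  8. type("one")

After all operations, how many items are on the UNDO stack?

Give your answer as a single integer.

After op 1 (type): buf='two' undo_depth=1 redo_depth=0
After op 2 (type): buf='twobar' undo_depth=2 redo_depth=0
After op 3 (undo): buf='two' undo_depth=1 redo_depth=1
After op 4 (type): buf='twobar' undo_depth=2 redo_depth=0
After op 5 (undo): buf='two' undo_depth=1 redo_depth=1
After op 6 (type): buf='twoqux' undo_depth=2 redo_depth=0
After op 7 (type): buf='twoquxfoo' undo_depth=3 redo_depth=0
After op 8 (type): buf='twoquxfooone' undo_depth=4 redo_depth=0

Answer: 4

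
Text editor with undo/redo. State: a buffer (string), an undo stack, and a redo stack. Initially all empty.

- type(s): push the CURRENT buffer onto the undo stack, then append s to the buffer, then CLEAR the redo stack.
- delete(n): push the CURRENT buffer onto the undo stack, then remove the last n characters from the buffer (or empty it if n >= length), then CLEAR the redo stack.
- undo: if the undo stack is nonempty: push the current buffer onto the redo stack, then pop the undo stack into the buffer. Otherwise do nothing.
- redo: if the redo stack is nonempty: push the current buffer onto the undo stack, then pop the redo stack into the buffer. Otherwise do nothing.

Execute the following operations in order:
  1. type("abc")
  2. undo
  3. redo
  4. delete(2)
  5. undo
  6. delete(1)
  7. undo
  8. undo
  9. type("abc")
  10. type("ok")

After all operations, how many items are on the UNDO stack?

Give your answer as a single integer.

Answer: 2

Derivation:
After op 1 (type): buf='abc' undo_depth=1 redo_depth=0
After op 2 (undo): buf='(empty)' undo_depth=0 redo_depth=1
After op 3 (redo): buf='abc' undo_depth=1 redo_depth=0
After op 4 (delete): buf='a' undo_depth=2 redo_depth=0
After op 5 (undo): buf='abc' undo_depth=1 redo_depth=1
After op 6 (delete): buf='ab' undo_depth=2 redo_depth=0
After op 7 (undo): buf='abc' undo_depth=1 redo_depth=1
After op 8 (undo): buf='(empty)' undo_depth=0 redo_depth=2
After op 9 (type): buf='abc' undo_depth=1 redo_depth=0
After op 10 (type): buf='abcok' undo_depth=2 redo_depth=0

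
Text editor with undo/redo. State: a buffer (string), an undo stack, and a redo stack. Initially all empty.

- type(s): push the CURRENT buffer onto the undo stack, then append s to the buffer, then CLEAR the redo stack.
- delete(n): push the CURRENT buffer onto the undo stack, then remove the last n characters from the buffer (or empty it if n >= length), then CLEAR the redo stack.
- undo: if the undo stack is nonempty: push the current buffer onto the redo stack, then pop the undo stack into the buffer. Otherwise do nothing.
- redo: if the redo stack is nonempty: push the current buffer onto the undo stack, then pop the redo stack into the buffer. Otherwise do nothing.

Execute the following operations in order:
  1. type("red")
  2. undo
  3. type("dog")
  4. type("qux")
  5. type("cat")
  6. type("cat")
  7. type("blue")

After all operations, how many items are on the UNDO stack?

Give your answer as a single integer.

Answer: 5

Derivation:
After op 1 (type): buf='red' undo_depth=1 redo_depth=0
After op 2 (undo): buf='(empty)' undo_depth=0 redo_depth=1
After op 3 (type): buf='dog' undo_depth=1 redo_depth=0
After op 4 (type): buf='dogqux' undo_depth=2 redo_depth=0
After op 5 (type): buf='dogquxcat' undo_depth=3 redo_depth=0
After op 6 (type): buf='dogquxcatcat' undo_depth=4 redo_depth=0
After op 7 (type): buf='dogquxcatcatblue' undo_depth=5 redo_depth=0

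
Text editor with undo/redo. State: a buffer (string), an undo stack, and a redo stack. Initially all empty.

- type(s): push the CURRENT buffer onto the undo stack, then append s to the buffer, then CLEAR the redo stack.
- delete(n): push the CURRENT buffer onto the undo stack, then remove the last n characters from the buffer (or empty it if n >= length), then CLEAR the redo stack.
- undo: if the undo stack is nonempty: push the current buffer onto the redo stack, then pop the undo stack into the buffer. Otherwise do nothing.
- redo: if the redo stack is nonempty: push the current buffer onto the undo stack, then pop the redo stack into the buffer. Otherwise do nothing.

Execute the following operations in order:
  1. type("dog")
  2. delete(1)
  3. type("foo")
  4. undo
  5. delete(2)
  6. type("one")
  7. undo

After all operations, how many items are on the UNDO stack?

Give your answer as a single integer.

After op 1 (type): buf='dog' undo_depth=1 redo_depth=0
After op 2 (delete): buf='do' undo_depth=2 redo_depth=0
After op 3 (type): buf='dofoo' undo_depth=3 redo_depth=0
After op 4 (undo): buf='do' undo_depth=2 redo_depth=1
After op 5 (delete): buf='(empty)' undo_depth=3 redo_depth=0
After op 6 (type): buf='one' undo_depth=4 redo_depth=0
After op 7 (undo): buf='(empty)' undo_depth=3 redo_depth=1

Answer: 3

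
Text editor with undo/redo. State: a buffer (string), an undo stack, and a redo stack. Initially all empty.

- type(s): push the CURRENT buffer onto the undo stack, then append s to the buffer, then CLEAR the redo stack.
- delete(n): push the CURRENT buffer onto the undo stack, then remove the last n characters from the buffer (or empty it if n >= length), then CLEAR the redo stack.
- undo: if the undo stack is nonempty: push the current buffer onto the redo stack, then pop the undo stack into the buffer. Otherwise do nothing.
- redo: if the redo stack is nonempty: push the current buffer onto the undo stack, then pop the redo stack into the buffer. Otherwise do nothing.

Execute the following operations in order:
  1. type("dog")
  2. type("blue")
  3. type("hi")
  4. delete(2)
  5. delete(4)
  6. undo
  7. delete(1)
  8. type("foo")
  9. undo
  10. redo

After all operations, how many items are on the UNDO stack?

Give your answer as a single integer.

Answer: 6

Derivation:
After op 1 (type): buf='dog' undo_depth=1 redo_depth=0
After op 2 (type): buf='dogblue' undo_depth=2 redo_depth=0
After op 3 (type): buf='dogbluehi' undo_depth=3 redo_depth=0
After op 4 (delete): buf='dogblue' undo_depth=4 redo_depth=0
After op 5 (delete): buf='dog' undo_depth=5 redo_depth=0
After op 6 (undo): buf='dogblue' undo_depth=4 redo_depth=1
After op 7 (delete): buf='dogblu' undo_depth=5 redo_depth=0
After op 8 (type): buf='dogblufoo' undo_depth=6 redo_depth=0
After op 9 (undo): buf='dogblu' undo_depth=5 redo_depth=1
After op 10 (redo): buf='dogblufoo' undo_depth=6 redo_depth=0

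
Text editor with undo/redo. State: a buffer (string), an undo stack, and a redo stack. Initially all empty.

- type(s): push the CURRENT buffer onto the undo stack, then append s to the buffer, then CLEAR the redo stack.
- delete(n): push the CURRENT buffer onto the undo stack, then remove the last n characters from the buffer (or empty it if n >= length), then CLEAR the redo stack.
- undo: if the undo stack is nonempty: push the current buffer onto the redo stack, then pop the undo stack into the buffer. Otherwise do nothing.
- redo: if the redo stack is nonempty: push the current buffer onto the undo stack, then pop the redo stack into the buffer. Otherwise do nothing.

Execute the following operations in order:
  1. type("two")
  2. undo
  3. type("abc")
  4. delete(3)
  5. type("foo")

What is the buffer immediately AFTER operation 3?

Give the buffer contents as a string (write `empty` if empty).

After op 1 (type): buf='two' undo_depth=1 redo_depth=0
After op 2 (undo): buf='(empty)' undo_depth=0 redo_depth=1
After op 3 (type): buf='abc' undo_depth=1 redo_depth=0

Answer: abc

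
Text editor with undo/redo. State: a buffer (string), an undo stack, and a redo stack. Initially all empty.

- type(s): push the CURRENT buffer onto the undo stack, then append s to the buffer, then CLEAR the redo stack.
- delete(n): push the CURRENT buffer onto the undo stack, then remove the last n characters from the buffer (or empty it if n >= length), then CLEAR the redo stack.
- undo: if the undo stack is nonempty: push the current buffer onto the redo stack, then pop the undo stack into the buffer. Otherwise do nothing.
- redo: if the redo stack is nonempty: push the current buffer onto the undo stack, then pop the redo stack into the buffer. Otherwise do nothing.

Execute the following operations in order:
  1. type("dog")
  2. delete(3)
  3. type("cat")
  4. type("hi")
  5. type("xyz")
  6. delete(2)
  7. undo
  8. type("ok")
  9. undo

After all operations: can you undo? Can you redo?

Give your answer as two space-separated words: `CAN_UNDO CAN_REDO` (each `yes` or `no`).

After op 1 (type): buf='dog' undo_depth=1 redo_depth=0
After op 2 (delete): buf='(empty)' undo_depth=2 redo_depth=0
After op 3 (type): buf='cat' undo_depth=3 redo_depth=0
After op 4 (type): buf='cathi' undo_depth=4 redo_depth=0
After op 5 (type): buf='cathixyz' undo_depth=5 redo_depth=0
After op 6 (delete): buf='cathix' undo_depth=6 redo_depth=0
After op 7 (undo): buf='cathixyz' undo_depth=5 redo_depth=1
After op 8 (type): buf='cathixyzok' undo_depth=6 redo_depth=0
After op 9 (undo): buf='cathixyz' undo_depth=5 redo_depth=1

Answer: yes yes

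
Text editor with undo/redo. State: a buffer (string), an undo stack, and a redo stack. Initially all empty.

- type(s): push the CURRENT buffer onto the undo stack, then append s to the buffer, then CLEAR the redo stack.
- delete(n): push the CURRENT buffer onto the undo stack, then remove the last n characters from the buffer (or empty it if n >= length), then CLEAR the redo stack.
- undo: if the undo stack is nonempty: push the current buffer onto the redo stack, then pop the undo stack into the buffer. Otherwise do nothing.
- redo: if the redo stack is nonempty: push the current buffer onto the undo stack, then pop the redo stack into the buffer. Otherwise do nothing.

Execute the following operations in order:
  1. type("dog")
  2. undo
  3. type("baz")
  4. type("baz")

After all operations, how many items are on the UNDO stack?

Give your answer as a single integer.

After op 1 (type): buf='dog' undo_depth=1 redo_depth=0
After op 2 (undo): buf='(empty)' undo_depth=0 redo_depth=1
After op 3 (type): buf='baz' undo_depth=1 redo_depth=0
After op 4 (type): buf='bazbaz' undo_depth=2 redo_depth=0

Answer: 2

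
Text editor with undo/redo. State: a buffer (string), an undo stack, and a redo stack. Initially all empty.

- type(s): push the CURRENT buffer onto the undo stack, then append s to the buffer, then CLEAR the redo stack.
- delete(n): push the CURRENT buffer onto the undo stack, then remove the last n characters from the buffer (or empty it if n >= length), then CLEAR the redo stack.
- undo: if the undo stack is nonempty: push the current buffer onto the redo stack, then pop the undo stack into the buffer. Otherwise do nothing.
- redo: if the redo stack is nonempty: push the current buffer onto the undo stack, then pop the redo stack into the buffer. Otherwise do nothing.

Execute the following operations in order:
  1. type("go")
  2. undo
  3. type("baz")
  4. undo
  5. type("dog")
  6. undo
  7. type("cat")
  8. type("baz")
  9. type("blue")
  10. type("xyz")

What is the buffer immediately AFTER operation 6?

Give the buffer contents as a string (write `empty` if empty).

Answer: empty

Derivation:
After op 1 (type): buf='go' undo_depth=1 redo_depth=0
After op 2 (undo): buf='(empty)' undo_depth=0 redo_depth=1
After op 3 (type): buf='baz' undo_depth=1 redo_depth=0
After op 4 (undo): buf='(empty)' undo_depth=0 redo_depth=1
After op 5 (type): buf='dog' undo_depth=1 redo_depth=0
After op 6 (undo): buf='(empty)' undo_depth=0 redo_depth=1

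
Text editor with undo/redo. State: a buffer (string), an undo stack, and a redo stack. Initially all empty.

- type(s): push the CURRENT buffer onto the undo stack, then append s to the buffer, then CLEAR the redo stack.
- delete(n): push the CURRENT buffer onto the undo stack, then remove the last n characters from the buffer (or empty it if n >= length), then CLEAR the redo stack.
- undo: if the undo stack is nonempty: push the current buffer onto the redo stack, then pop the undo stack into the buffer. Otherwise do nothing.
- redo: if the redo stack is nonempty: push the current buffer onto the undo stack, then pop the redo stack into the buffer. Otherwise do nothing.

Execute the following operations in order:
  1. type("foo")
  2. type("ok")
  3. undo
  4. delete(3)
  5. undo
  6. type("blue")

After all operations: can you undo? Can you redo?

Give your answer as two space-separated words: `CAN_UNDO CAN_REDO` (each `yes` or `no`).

After op 1 (type): buf='foo' undo_depth=1 redo_depth=0
After op 2 (type): buf='foook' undo_depth=2 redo_depth=0
After op 3 (undo): buf='foo' undo_depth=1 redo_depth=1
After op 4 (delete): buf='(empty)' undo_depth=2 redo_depth=0
After op 5 (undo): buf='foo' undo_depth=1 redo_depth=1
After op 6 (type): buf='fooblue' undo_depth=2 redo_depth=0

Answer: yes no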